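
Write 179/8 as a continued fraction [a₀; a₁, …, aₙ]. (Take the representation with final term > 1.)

179 = 22·8 + 3
8 = 2·3 + 2
3 = 1·2 + 1
2 = 2·1 + 0  (stop)
So 179/8 = [22; 2, 1, 2].

[22; 2, 1, 2]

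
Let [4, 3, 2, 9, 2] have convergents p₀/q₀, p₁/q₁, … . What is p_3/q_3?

Using pₖ = aₖpₖ₋₁ + pₖ₋₂, qₖ = aₖqₖ₋₁ + qₖ₋₂ (with p₋₁=1, p₋₂=0, q₋₁=0, q₋₂=1):
  k=0: a=4, p=4, q=1
  k=1: a=3, p=13, q=3
  k=2: a=2, p=30, q=7
  k=3: a=9, p=283, q=66

283/66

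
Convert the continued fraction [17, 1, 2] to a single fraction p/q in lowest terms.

Fold from the inside: start with 2/1.
  1 + 1/2 = 3/2
  17 + 2/3 = 53/3

53/3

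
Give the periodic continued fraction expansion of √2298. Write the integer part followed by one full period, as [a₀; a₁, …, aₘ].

a₀ = ⌊√2298⌋ = 47.
With m₀=0, d₀=1 and mₖ₊₁ = dₖaₖ − mₖ, dₖ₊₁ = (n − mₖ₊₁²)/dₖ, aₖ₊₁ = ⌊(a₀+mₖ₊₁)/dₖ₊₁⌋:
  k=1: m=47, d=89, a=1
  k=2: m=42, d=6, a=14
  k=3: m=42, d=89, a=1
  k=4: m=47, d=1, a=94
d=1 and a=2a₀=94 at k=4, so the next step gives (m, d) = (47, 89) again — its k=1 value — and the period has length 4.

[47; 1, 14, 1, 94]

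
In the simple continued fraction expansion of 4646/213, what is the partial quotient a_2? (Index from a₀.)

4

4646 = 21·213 + 173   →  a_0 = 21
213 = 1·173 + 40   →  a_1 = 1
173 = 4·40 + 13   →  a_2 = 4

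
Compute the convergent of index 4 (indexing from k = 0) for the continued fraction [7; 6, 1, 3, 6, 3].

1208/169

Using pₖ = aₖpₖ₋₁ + pₖ₋₂, qₖ = aₖqₖ₋₁ + qₖ₋₂ (with p₋₁=1, p₋₂=0, q₋₁=0, q₋₂=1):
  k=0: a=7, p=7, q=1
  k=1: a=6, p=43, q=6
  k=2: a=1, p=50, q=7
  k=3: a=3, p=193, q=27
  k=4: a=6, p=1208, q=169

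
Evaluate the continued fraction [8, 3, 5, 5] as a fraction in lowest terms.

Fold from the inside: start with 5/1.
  5 + 1/5 = 26/5
  3 + 5/26 = 83/26
  8 + 26/83 = 690/83

690/83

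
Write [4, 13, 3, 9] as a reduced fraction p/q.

1520/373

Fold from the inside: start with 9/1.
  3 + 1/9 = 28/9
  13 + 9/28 = 373/28
  4 + 28/373 = 1520/373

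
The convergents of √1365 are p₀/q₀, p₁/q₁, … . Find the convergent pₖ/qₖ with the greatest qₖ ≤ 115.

√1365 = [36; 1, 17, 2, 17, 1, 72, …] (period length 6).
Convergents:
  p_0/q_0 = 36/1
  p_1/q_1 = 37/1
  p_2/q_2 = 665/18
  p_3/q_3 = 1367/37
  p_4/q_4 = 23904/647
q_3 = 37 ≤ 115 < 647 = q_4, so the answer is 1367/37.

1367/37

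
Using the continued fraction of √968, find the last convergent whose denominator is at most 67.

√968 = [31; 8, 1, 6, 1, 8, 62, …] (period length 6).
Convergents:
  p_0/q_0 = 31/1
  p_1/q_1 = 249/8
  p_2/q_2 = 280/9
  p_3/q_3 = 1929/62
  p_4/q_4 = 2209/71
q_3 = 62 ≤ 67 < 71 = q_4, so the answer is 1929/62.

1929/62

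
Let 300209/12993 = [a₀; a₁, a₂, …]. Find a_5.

1

300209 = 23·12993 + 1370   →  a_0 = 23
12993 = 9·1370 + 663   →  a_1 = 9
1370 = 2·663 + 44   →  a_2 = 2
663 = 15·44 + 3   →  a_3 = 15
44 = 14·3 + 2   →  a_4 = 14
3 = 1·2 + 1   →  a_5 = 1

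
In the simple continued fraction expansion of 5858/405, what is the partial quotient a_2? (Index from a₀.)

5858 = 14·405 + 188   →  a_0 = 14
405 = 2·188 + 29   →  a_1 = 2
188 = 6·29 + 14   →  a_2 = 6

6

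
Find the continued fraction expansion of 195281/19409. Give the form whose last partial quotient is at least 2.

195281 = 10·19409 + 1191
19409 = 16·1191 + 353
1191 = 3·353 + 132
353 = 2·132 + 89
132 = 1·89 + 43
89 = 2·43 + 3
43 = 14·3 + 1
3 = 3·1 + 0  (stop)
So 195281/19409 = [10; 16, 3, 2, 1, 2, 14, 3].

[10; 16, 3, 2, 1, 2, 14, 3]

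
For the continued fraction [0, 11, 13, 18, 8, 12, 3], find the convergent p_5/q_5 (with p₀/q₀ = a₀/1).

Using pₖ = aₖpₖ₋₁ + pₖ₋₂, qₖ = aₖqₖ₋₁ + qₖ₋₂ (with p₋₁=1, p₋₂=0, q₋₁=0, q₋₂=1):
  k=0: a=0, p=0, q=1
  k=1: a=11, p=1, q=11
  k=2: a=13, p=13, q=144
  k=3: a=18, p=235, q=2603
  k=4: a=8, p=1893, q=20968
  k=5: a=12, p=22951, q=254219

22951/254219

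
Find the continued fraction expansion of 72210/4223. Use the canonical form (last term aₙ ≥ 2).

72210 = 17*4223 + 419
4223 = 10*419 + 33
419 = 12*33 + 23
33 = 1*23 + 10
23 = 2*10 + 3
10 = 3*3 + 1
3 = 3*1 + 0  (stop)
So 72210/4223 = [17; 10, 12, 1, 2, 3, 3].

[17; 10, 12, 1, 2, 3, 3]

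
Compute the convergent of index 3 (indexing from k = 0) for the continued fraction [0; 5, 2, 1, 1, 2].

Using pₖ = aₖpₖ₋₁ + pₖ₋₂, qₖ = aₖqₖ₋₁ + qₖ₋₂ (with p₋₁=1, p₋₂=0, q₋₁=0, q₋₂=1):
  k=0: a=0, p=0, q=1
  k=1: a=5, p=1, q=5
  k=2: a=2, p=2, q=11
  k=3: a=1, p=3, q=16

3/16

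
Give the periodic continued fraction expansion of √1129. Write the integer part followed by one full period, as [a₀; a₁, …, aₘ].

a₀ = ⌊√1129⌋ = 33.
With m₀=0, d₀=1 and mₖ₊₁ = dₖaₖ − mₖ, dₖ₊₁ = (n − mₖ₊₁²)/dₖ, aₖ₊₁ = ⌊(a₀+mₖ₊₁)/dₖ₊₁⌋:
  k=1: m=33, d=40, a=1
  k=2: m=7, d=27, a=1
  k=3: m=20, d=27, a=1
  k=4: m=7, d=40, a=1
  k=5: m=33, d=1, a=66
d=1 and a=2a₀=66 at k=5, so the next step gives (m, d) = (33, 40) again — its k=1 value — and the period has length 5.

[33; 1, 1, 1, 1, 66]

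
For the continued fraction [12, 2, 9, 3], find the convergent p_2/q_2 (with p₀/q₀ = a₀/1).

237/19

Using pₖ = aₖpₖ₋₁ + pₖ₋₂, qₖ = aₖqₖ₋₁ + qₖ₋₂ (with p₋₁=1, p₋₂=0, q₋₁=0, q₋₂=1):
  k=0: a=12, p=12, q=1
  k=1: a=2, p=25, q=2
  k=2: a=9, p=237, q=19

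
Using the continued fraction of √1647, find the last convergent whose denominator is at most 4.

√1647 = [40; 1, 1, 2, 1, 1, 80, …] (period length 6).
Convergents:
  p_0/q_0 = 40/1
  p_1/q_1 = 41/1
  p_2/q_2 = 81/2
  p_3/q_3 = 203/5
q_2 = 2 ≤ 4 < 5 = q_3, so the answer is 81/2.

81/2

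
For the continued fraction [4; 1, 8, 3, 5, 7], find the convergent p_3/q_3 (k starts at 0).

Using pₖ = aₖpₖ₋₁ + pₖ₋₂, qₖ = aₖqₖ₋₁ + qₖ₋₂ (with p₋₁=1, p₋₂=0, q₋₁=0, q₋₂=1):
  k=0: a=4, p=4, q=1
  k=1: a=1, p=5, q=1
  k=2: a=8, p=44, q=9
  k=3: a=3, p=137, q=28

137/28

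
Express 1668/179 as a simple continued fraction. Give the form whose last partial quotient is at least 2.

[9; 3, 7, 8]

1668 = 9*179 + 57
179 = 3*57 + 8
57 = 7*8 + 1
8 = 8*1 + 0  (stop)
So 1668/179 = [9; 3, 7, 8].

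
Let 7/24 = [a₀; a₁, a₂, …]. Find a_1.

7 = 0·24 + 7   →  a_0 = 0
24 = 3·7 + 3   →  a_1 = 3

3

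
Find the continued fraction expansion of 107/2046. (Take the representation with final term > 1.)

[0; 19, 8, 4, 3]

107 = 0×2046 + 107
2046 = 19×107 + 13
107 = 8×13 + 3
13 = 4×3 + 1
3 = 3×1 + 0  (stop)
So 107/2046 = [0; 19, 8, 4, 3].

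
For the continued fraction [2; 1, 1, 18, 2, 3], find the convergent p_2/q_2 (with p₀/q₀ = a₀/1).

Using pₖ = aₖpₖ₋₁ + pₖ₋₂, qₖ = aₖqₖ₋₁ + qₖ₋₂ (with p₋₁=1, p₋₂=0, q₋₁=0, q₋₂=1):
  k=0: a=2, p=2, q=1
  k=1: a=1, p=3, q=1
  k=2: a=1, p=5, q=2

5/2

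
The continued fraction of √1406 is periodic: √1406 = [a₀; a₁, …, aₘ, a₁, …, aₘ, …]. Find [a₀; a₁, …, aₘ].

[37; 2, 74]

a₀ = ⌊√1406⌋ = 37.
With m₀=0, d₀=1 and mₖ₊₁ = dₖaₖ − mₖ, dₖ₊₁ = (n − mₖ₊₁²)/dₖ, aₖ₊₁ = ⌊(a₀+mₖ₊₁)/dₖ₊₁⌋:
  k=1: m=37, d=37, a=2
  k=2: m=37, d=1, a=74
d=1 and a=2a₀=74 at k=2, so the next step gives (m, d) = (37, 37) again — its k=1 value — and the period has length 2.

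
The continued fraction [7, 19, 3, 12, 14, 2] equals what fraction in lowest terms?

Fold from the inside: start with 2/1.
  14 + 1/2 = 29/2
  12 + 2/29 = 350/29
  3 + 29/350 = 1079/350
  19 + 350/1079 = 20851/1079
  7 + 1079/20851 = 147036/20851

147036/20851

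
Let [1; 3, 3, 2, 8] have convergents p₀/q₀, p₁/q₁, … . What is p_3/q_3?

30/23

Using pₖ = aₖpₖ₋₁ + pₖ₋₂, qₖ = aₖqₖ₋₁ + qₖ₋₂ (with p₋₁=1, p₋₂=0, q₋₁=0, q₋₂=1):
  k=0: a=1, p=1, q=1
  k=1: a=3, p=4, q=3
  k=2: a=3, p=13, q=10
  k=3: a=2, p=30, q=23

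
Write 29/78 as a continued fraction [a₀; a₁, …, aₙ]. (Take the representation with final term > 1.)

[0; 2, 1, 2, 4, 2]

29 = 0·78 + 29
78 = 2·29 + 20
29 = 1·20 + 9
20 = 2·9 + 2
9 = 4·2 + 1
2 = 2·1 + 0  (stop)
So 29/78 = [0; 2, 1, 2, 4, 2].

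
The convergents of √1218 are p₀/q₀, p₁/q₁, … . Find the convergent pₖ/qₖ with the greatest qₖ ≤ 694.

√1218 = [34; 1, 8, 1, 68, …] (period length 4).
Convergents:
  p_0/q_0 = 34/1
  p_1/q_1 = 35/1
  p_2/q_2 = 314/9
  p_3/q_3 = 349/10
  p_4/q_4 = 24046/689
  p_5/q_5 = 24395/699
q_4 = 689 ≤ 694 < 699 = q_5, so the answer is 24046/689.

24046/689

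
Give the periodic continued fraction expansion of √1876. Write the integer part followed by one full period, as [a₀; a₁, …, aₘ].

[43; 3, 5, 12, 5, 3, 86]

a₀ = ⌊√1876⌋ = 43.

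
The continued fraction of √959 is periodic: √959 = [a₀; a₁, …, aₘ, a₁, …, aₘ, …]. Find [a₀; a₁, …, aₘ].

a₀ = ⌊√959⌋ = 30.

[30; 1, 29, 1, 60]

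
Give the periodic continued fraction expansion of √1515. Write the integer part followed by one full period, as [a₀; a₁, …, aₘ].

a₀ = ⌊√1515⌋ = 38.
With m₀=0, d₀=1 and mₖ₊₁ = dₖaₖ − mₖ, dₖ₊₁ = (n − mₖ₊₁²)/dₖ, aₖ₊₁ = ⌊(a₀+mₖ₊₁)/dₖ₊₁⌋:
  k=1: m=38, d=71, a=1
  k=2: m=33, d=6, a=11
  k=3: m=33, d=71, a=1
  k=4: m=38, d=1, a=76
d=1 and a=2a₀=76 at k=4, so the next step gives (m, d) = (38, 71) again — its k=1 value — and the period has length 4.

[38; 1, 11, 1, 76]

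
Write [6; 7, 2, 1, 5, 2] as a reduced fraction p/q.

Fold from the inside: start with 2/1.
  5 + 1/2 = 11/2
  1 + 2/11 = 13/11
  2 + 11/13 = 37/13
  7 + 13/37 = 272/37
  6 + 37/272 = 1669/272

1669/272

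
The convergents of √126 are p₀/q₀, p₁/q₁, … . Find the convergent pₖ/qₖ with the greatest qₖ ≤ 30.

101/9

√126 = [11; 4, 2, 4, 22, …] (period length 4).
Convergents:
  p_0/q_0 = 11/1
  p_1/q_1 = 45/4
  p_2/q_2 = 101/9
  p_3/q_3 = 449/40
q_2 = 9 ≤ 30 < 40 = q_3, so the answer is 101/9.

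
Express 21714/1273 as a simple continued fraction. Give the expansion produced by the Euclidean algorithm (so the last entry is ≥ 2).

21714 = 17·1273 + 73
1273 = 17·73 + 32
73 = 2·32 + 9
32 = 3·9 + 5
9 = 1·5 + 4
5 = 1·4 + 1
4 = 4·1 + 0  (stop)
So 21714/1273 = [17; 17, 2, 3, 1, 1, 4].

[17; 17, 2, 3, 1, 1, 4]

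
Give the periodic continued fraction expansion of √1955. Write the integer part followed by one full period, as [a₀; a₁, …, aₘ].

[44; 4, 1, 1, 1, 4, 88]

a₀ = ⌊√1955⌋ = 44.
With m₀=0, d₀=1 and mₖ₊₁ = dₖaₖ − mₖ, dₖ₊₁ = (n − mₖ₊₁²)/dₖ, aₖ₊₁ = ⌊(a₀+mₖ₊₁)/dₖ₊₁⌋:
  k=1: m=44, d=19, a=4
  k=2: m=32, d=49, a=1
  k=3: m=17, d=34, a=1
  k=4: m=17, d=49, a=1
  k=5: m=32, d=19, a=4
  k=6: m=44, d=1, a=88
d=1 and a=2a₀=88 at k=6, so the next step gives (m, d) = (44, 19) again — its k=1 value — and the period has length 6.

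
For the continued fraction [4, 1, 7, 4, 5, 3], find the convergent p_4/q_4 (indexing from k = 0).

844/173

Using pₖ = aₖpₖ₋₁ + pₖ₋₂, qₖ = aₖqₖ₋₁ + qₖ₋₂ (with p₋₁=1, p₋₂=0, q₋₁=0, q₋₂=1):
  k=0: a=4, p=4, q=1
  k=1: a=1, p=5, q=1
  k=2: a=7, p=39, q=8
  k=3: a=4, p=161, q=33
  k=4: a=5, p=844, q=173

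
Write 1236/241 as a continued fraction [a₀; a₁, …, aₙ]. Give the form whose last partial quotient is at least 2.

1236 = 5·241 + 31
241 = 7·31 + 24
31 = 1·24 + 7
24 = 3·7 + 3
7 = 2·3 + 1
3 = 3·1 + 0  (stop)
So 1236/241 = [5; 7, 1, 3, 2, 3].

[5; 7, 1, 3, 2, 3]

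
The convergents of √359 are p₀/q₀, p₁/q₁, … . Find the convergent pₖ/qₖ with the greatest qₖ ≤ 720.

13301/702

√359 = [18; 1, 17, 1, 36, …] (period length 4).
Convergents:
  p_0/q_0 = 18/1
  p_1/q_1 = 19/1
  p_2/q_2 = 341/18
  p_3/q_3 = 360/19
  p_4/q_4 = 13301/702
  p_5/q_5 = 13661/721
q_4 = 702 ≤ 720 < 721 = q_5, so the answer is 13301/702.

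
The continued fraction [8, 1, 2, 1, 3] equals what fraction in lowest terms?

Fold from the inside: start with 3/1.
  1 + 1/3 = 4/3
  2 + 3/4 = 11/4
  1 + 4/11 = 15/11
  8 + 11/15 = 131/15

131/15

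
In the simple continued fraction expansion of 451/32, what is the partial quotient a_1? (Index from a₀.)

451 = 14·32 + 3   →  a_0 = 14
32 = 10·3 + 2   →  a_1 = 10

10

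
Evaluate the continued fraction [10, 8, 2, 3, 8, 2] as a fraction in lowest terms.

Fold from the inside: start with 2/1.
  8 + 1/2 = 17/2
  3 + 2/17 = 53/17
  2 + 17/53 = 123/53
  8 + 53/123 = 1037/123
  10 + 123/1037 = 10493/1037

10493/1037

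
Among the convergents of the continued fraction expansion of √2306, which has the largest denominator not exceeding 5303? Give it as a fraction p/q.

√2306 = [48; 48, 96, …] (period length 2).
Convergents:
  p_0/q_0 = 48/1
  p_1/q_1 = 2305/48
  p_2/q_2 = 221328/4609
  p_3/q_3 = 10626049/221280
q_2 = 4609 ≤ 5303 < 221280 = q_3, so the answer is 221328/4609.

221328/4609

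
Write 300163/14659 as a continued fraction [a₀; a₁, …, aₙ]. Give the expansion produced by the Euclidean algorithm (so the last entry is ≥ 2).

300163 = 20×14659 + 6983
14659 = 2×6983 + 693
6983 = 10×693 + 53
693 = 13×53 + 4
53 = 13×4 + 1
4 = 4×1 + 0  (stop)
So 300163/14659 = [20; 2, 10, 13, 13, 4].

[20; 2, 10, 13, 13, 4]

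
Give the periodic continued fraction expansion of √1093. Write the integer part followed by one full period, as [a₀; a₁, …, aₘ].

a₀ = ⌊√1093⌋ = 33.
With m₀=0, d₀=1 and mₖ₊₁ = dₖaₖ − mₖ, dₖ₊₁ = (n − mₖ₊₁²)/dₖ, aₖ₊₁ = ⌊(a₀+mₖ₊₁)/dₖ₊₁⌋:
  k=1: m=33, d=4, a=16
  k=2: m=31, d=33, a=1
  k=3: m=2, d=33, a=1
  k=4: m=31, d=4, a=16
  k=5: m=33, d=1, a=66
d=1 and a=2a₀=66 at k=5, so the next step gives (m, d) = (33, 4) again — its k=1 value — and the period has length 5.

[33; 16, 1, 1, 16, 66]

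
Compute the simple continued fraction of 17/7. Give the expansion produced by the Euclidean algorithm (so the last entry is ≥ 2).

17 = 2*7 + 3
7 = 2*3 + 1
3 = 3*1 + 0  (stop)
So 17/7 = [2; 2, 3].

[2; 2, 3]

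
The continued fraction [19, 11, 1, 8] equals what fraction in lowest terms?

2042/107

Fold from the inside: start with 8/1.
  1 + 1/8 = 9/8
  11 + 8/9 = 107/9
  19 + 9/107 = 2042/107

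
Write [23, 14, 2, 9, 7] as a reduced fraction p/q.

45077/1954

Using pₖ = aₖpₖ₋₁ + pₖ₋₂ and qₖ = aₖqₖ₋₁ + qₖ₋₂:
  k=0: a=23, p=23, q=1
  k=1: a=14, p=323, q=14
  k=2: a=2, p=669, q=29
  k=3: a=9, p=6344, q=275
  k=4: a=7, p=45077, q=1954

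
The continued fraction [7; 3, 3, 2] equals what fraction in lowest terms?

168/23

Fold from the inside: start with 2/1.
  3 + 1/2 = 7/2
  3 + 2/7 = 23/7
  7 + 7/23 = 168/23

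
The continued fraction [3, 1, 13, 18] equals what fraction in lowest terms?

994/253

Using pₖ = aₖpₖ₋₁ + pₖ₋₂ and qₖ = aₖqₖ₋₁ + qₖ₋₂:
  k=0: a=3, p=3, q=1
  k=1: a=1, p=4, q=1
  k=2: a=13, p=55, q=14
  k=3: a=18, p=994, q=253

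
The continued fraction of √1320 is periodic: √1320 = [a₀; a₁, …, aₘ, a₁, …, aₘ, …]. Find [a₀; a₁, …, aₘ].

[36; 3, 72]

a₀ = ⌊√1320⌋ = 36.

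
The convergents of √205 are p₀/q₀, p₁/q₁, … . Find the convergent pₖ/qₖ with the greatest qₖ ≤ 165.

1847/129

√205 = [14; 3, 6, 1, 4, 1, 6, 3, 28, …] (period length 8).
Convergents:
  p_0/q_0 = 14/1
  p_1/q_1 = 43/3
  p_2/q_2 = 272/19
  p_3/q_3 = 315/22
  p_4/q_4 = 1532/107
  p_5/q_5 = 1847/129
  p_6/q_6 = 12614/881
q_5 = 129 ≤ 165 < 881 = q_6, so the answer is 1847/129.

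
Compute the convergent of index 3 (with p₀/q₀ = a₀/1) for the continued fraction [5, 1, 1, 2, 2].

Using pₖ = aₖpₖ₋₁ + pₖ₋₂, qₖ = aₖqₖ₋₁ + qₖ₋₂ (with p₋₁=1, p₋₂=0, q₋₁=0, q₋₂=1):
  k=0: a=5, p=5, q=1
  k=1: a=1, p=6, q=1
  k=2: a=1, p=11, q=2
  k=3: a=2, p=28, q=5

28/5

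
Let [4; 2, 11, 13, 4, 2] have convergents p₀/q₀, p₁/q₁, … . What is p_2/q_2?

103/23

Using pₖ = aₖpₖ₋₁ + pₖ₋₂, qₖ = aₖqₖ₋₁ + qₖ₋₂ (with p₋₁=1, p₋₂=0, q₋₁=0, q₋₂=1):
  k=0: a=4, p=4, q=1
  k=1: a=2, p=9, q=2
  k=2: a=11, p=103, q=23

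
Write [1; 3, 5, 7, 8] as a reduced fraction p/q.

1229/936

Using pₖ = aₖpₖ₋₁ + pₖ₋₂ and qₖ = aₖqₖ₋₁ + qₖ₋₂:
  k=0: a=1, p=1, q=1
  k=1: a=3, p=4, q=3
  k=2: a=5, p=21, q=16
  k=3: a=7, p=151, q=115
  k=4: a=8, p=1229, q=936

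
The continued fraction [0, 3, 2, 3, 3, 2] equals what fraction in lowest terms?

53/182

Using pₖ = aₖpₖ₋₁ + pₖ₋₂ and qₖ = aₖqₖ₋₁ + qₖ₋₂:
  k=0: a=0, p=0, q=1
  k=1: a=3, p=1, q=3
  k=2: a=2, p=2, q=7
  k=3: a=3, p=7, q=24
  k=4: a=3, p=23, q=79
  k=5: a=2, p=53, q=182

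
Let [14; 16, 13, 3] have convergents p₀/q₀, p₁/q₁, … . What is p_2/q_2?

Using pₖ = aₖpₖ₋₁ + pₖ₋₂, qₖ = aₖqₖ₋₁ + qₖ₋₂ (with p₋₁=1, p₋₂=0, q₋₁=0, q₋₂=1):
  k=0: a=14, p=14, q=1
  k=1: a=16, p=225, q=16
  k=2: a=13, p=2939, q=209

2939/209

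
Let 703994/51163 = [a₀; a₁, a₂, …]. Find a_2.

3

703994 = 13·51163 + 38875   →  a_0 = 13
51163 = 1·38875 + 12288   →  a_1 = 1
38875 = 3·12288 + 2011   →  a_2 = 3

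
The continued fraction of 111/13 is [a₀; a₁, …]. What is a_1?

111 = 8·13 + 7   →  a_0 = 8
13 = 1·7 + 6   →  a_1 = 1

1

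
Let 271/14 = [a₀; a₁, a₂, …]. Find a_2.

271 = 19·14 + 5   →  a_0 = 19
14 = 2·5 + 4   →  a_1 = 2
5 = 1·4 + 1   →  a_2 = 1

1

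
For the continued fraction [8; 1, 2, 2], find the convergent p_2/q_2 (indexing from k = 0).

26/3

Using pₖ = aₖpₖ₋₁ + pₖ₋₂, qₖ = aₖqₖ₋₁ + qₖ₋₂ (with p₋₁=1, p₋₂=0, q₋₁=0, q₋₂=1):
  k=0: a=8, p=8, q=1
  k=1: a=1, p=9, q=1
  k=2: a=2, p=26, q=3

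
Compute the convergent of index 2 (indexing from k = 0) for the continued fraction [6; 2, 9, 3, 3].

Using pₖ = aₖpₖ₋₁ + pₖ₋₂, qₖ = aₖqₖ₋₁ + qₖ₋₂ (with p₋₁=1, p₋₂=0, q₋₁=0, q₋₂=1):
  k=0: a=6, p=6, q=1
  k=1: a=2, p=13, q=2
  k=2: a=9, p=123, q=19

123/19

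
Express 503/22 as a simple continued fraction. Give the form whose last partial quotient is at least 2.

[22; 1, 6, 3]

503 = 22*22 + 19
22 = 1*19 + 3
19 = 6*3 + 1
3 = 3*1 + 0  (stop)
So 503/22 = [22; 1, 6, 3].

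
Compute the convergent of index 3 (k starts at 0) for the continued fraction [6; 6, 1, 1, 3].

80/13

Using pₖ = aₖpₖ₋₁ + pₖ₋₂, qₖ = aₖqₖ₋₁ + qₖ₋₂ (with p₋₁=1, p₋₂=0, q₋₁=0, q₋₂=1):
  k=0: a=6, p=6, q=1
  k=1: a=6, p=37, q=6
  k=2: a=1, p=43, q=7
  k=3: a=1, p=80, q=13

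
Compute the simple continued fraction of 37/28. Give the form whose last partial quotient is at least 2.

[1; 3, 9]

37 = 1·28 + 9
28 = 3·9 + 1
9 = 9·1 + 0  (stop)
So 37/28 = [1; 3, 9].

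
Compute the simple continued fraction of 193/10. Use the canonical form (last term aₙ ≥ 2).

193 = 19×10 + 3
10 = 3×3 + 1
3 = 3×1 + 0  (stop)
So 193/10 = [19; 3, 3].

[19; 3, 3]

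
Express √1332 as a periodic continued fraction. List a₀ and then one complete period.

[36; 2, 72]

a₀ = ⌊√1332⌋ = 36.
With m₀=0, d₀=1 and mₖ₊₁ = dₖaₖ − mₖ, dₖ₊₁ = (n − mₖ₊₁²)/dₖ, aₖ₊₁ = ⌊(a₀+mₖ₊₁)/dₖ₊₁⌋:
  k=1: m=36, d=36, a=2
  k=2: m=36, d=1, a=72
d=1 and a=2a₀=72 at k=2, so the next step gives (m, d) = (36, 36) again — its k=1 value — and the period has length 2.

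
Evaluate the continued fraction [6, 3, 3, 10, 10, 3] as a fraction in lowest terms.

20308/3223

Fold from the inside: start with 3/1.
  10 + 1/3 = 31/3
  10 + 3/31 = 313/31
  3 + 31/313 = 970/313
  3 + 313/970 = 3223/970
  6 + 970/3223 = 20308/3223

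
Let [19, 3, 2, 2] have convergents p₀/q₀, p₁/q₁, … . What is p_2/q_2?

135/7

Using pₖ = aₖpₖ₋₁ + pₖ₋₂, qₖ = aₖqₖ₋₁ + qₖ₋₂ (with p₋₁=1, p₋₂=0, q₋₁=0, q₋₂=1):
  k=0: a=19, p=19, q=1
  k=1: a=3, p=58, q=3
  k=2: a=2, p=135, q=7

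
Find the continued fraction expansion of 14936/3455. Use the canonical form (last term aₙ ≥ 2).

[4; 3, 10, 2, 3, 15]

14936 = 4×3455 + 1116
3455 = 3×1116 + 107
1116 = 10×107 + 46
107 = 2×46 + 15
46 = 3×15 + 1
15 = 15×1 + 0  (stop)
So 14936/3455 = [4; 3, 10, 2, 3, 15].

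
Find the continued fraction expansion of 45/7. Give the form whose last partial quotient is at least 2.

[6; 2, 3]

45 = 6×7 + 3
7 = 2×3 + 1
3 = 3×1 + 0  (stop)
So 45/7 = [6; 2, 3].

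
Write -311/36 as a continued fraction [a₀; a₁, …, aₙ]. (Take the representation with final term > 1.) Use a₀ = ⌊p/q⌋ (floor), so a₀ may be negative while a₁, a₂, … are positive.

[-9; 2, 1, 3, 3]

-311 = -9*36 + 13
36 = 2*13 + 10
13 = 1*10 + 3
10 = 3*3 + 1
3 = 3*1 + 0  (stop)
So -311/36 = [-9; 2, 1, 3, 3].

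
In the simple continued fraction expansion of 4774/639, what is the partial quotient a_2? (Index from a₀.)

4774 = 7·639 + 301   →  a_0 = 7
639 = 2·301 + 37   →  a_1 = 2
301 = 8·37 + 5   →  a_2 = 8

8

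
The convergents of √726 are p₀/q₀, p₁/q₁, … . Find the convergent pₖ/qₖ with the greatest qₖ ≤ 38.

485/18

√726 = [26; 1, 16, 1, 52, …] (period length 4).
Convergents:
  p_0/q_0 = 26/1
  p_1/q_1 = 27/1
  p_2/q_2 = 458/17
  p_3/q_3 = 485/18
  p_4/q_4 = 25678/953
q_3 = 18 ≤ 38 < 953 = q_4, so the answer is 485/18.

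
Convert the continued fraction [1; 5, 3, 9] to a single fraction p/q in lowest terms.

Using pₖ = aₖpₖ₋₁ + pₖ₋₂ and qₖ = aₖqₖ₋₁ + qₖ₋₂:
  k=0: a=1, p=1, q=1
  k=1: a=5, p=6, q=5
  k=2: a=3, p=19, q=16
  k=3: a=9, p=177, q=149

177/149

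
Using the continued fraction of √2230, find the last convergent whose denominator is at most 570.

16103/341

√2230 = [47; 4, 2, 18, 2, 4, 94, …] (period length 6).
Convergents:
  p_0/q_0 = 47/1
  p_1/q_1 = 189/4
  p_2/q_2 = 425/9
  p_3/q_3 = 7839/166
  p_4/q_4 = 16103/341
  p_5/q_5 = 72251/1530
q_4 = 341 ≤ 570 < 1530 = q_5, so the answer is 16103/341.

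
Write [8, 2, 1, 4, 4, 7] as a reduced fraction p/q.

3568/427

Fold from the inside: start with 7/1.
  4 + 1/7 = 29/7
  4 + 7/29 = 123/29
  1 + 29/123 = 152/123
  2 + 123/152 = 427/152
  8 + 152/427 = 3568/427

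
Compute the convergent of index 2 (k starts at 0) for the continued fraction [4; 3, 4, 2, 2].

56/13

Using pₖ = aₖpₖ₋₁ + pₖ₋₂, qₖ = aₖqₖ₋₁ + qₖ₋₂ (with p₋₁=1, p₋₂=0, q₋₁=0, q₋₂=1):
  k=0: a=4, p=4, q=1
  k=1: a=3, p=13, q=3
  k=2: a=4, p=56, q=13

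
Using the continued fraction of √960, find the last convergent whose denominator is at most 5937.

√960 = [30; 1, 60, …] (period length 2).
Convergents:
  p_0/q_0 = 30/1
  p_1/q_1 = 31/1
  p_2/q_2 = 1890/61
  p_3/q_3 = 1921/62
  p_4/q_4 = 117150/3781
  p_5/q_5 = 119071/3843
  p_6/q_6 = 7261410/234361
q_5 = 3843 ≤ 5937 < 234361 = q_6, so the answer is 119071/3843.

119071/3843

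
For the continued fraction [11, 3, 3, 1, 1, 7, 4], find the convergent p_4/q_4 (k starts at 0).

Using pₖ = aₖpₖ₋₁ + pₖ₋₂, qₖ = aₖqₖ₋₁ + qₖ₋₂ (with p₋₁=1, p₋₂=0, q₋₁=0, q₋₂=1):
  k=0: a=11, p=11, q=1
  k=1: a=3, p=34, q=3
  k=2: a=3, p=113, q=10
  k=3: a=1, p=147, q=13
  k=4: a=1, p=260, q=23

260/23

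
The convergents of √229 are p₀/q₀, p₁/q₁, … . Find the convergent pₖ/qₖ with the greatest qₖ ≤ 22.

√229 = [15; 7, 1, 1, 7, 30, …] (period length 5).
Convergents:
  p_0/q_0 = 15/1
  p_1/q_1 = 106/7
  p_2/q_2 = 121/8
  p_3/q_3 = 227/15
  p_4/q_4 = 1710/113
q_3 = 15 ≤ 22 < 113 = q_4, so the answer is 227/15.

227/15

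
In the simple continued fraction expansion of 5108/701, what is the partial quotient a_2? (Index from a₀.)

5108 = 7·701 + 201   →  a_0 = 7
701 = 3·201 + 98   →  a_1 = 3
201 = 2·98 + 5   →  a_2 = 2

2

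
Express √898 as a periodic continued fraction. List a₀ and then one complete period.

a₀ = ⌊√898⌋ = 29.
With m₀=0, d₀=1 and mₖ₊₁ = dₖaₖ − mₖ, dₖ₊₁ = (n − mₖ₊₁²)/dₖ, aₖ₊₁ = ⌊(a₀+mₖ₊₁)/dₖ₊₁⌋:
  k=1: m=29, d=57, a=1
  k=2: m=28, d=2, a=28
  k=3: m=28, d=57, a=1
  k=4: m=29, d=1, a=58
d=1 and a=2a₀=58 at k=4, so the next step gives (m, d) = (29, 57) again — its k=1 value — and the period has length 4.

[29; 1, 28, 1, 58]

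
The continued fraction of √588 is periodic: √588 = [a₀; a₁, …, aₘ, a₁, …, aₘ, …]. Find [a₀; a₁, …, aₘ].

[24; 4, 48]

a₀ = ⌊√588⌋ = 24.
With m₀=0, d₀=1 and mₖ₊₁ = dₖaₖ − mₖ, dₖ₊₁ = (n − mₖ₊₁²)/dₖ, aₖ₊₁ = ⌊(a₀+mₖ₊₁)/dₖ₊₁⌋:
  k=1: m=24, d=12, a=4
  k=2: m=24, d=1, a=48
d=1 and a=2a₀=48 at k=2, so the next step gives (m, d) = (24, 12) again — its k=1 value — and the period has length 2.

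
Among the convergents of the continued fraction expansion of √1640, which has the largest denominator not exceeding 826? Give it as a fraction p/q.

√1640 = [40; 2, 80, …] (period length 2).
Convergents:
  p_0/q_0 = 40/1
  p_1/q_1 = 81/2
  p_2/q_2 = 6520/161
  p_3/q_3 = 13121/324
  p_4/q_4 = 1056200/26081
q_3 = 324 ≤ 826 < 26081 = q_4, so the answer is 13121/324.

13121/324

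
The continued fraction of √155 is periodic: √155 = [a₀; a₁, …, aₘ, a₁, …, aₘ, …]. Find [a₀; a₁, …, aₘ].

[12; 2, 4, 2, 24]

a₀ = ⌊√155⌋ = 12.
With m₀=0, d₀=1 and mₖ₊₁ = dₖaₖ − mₖ, dₖ₊₁ = (n − mₖ₊₁²)/dₖ, aₖ₊₁ = ⌊(a₀+mₖ₊₁)/dₖ₊₁⌋:
  k=1: m=12, d=11, a=2
  k=2: m=10, d=5, a=4
  k=3: m=10, d=11, a=2
  k=4: m=12, d=1, a=24
d=1 and a=2a₀=24 at k=4, so the next step gives (m, d) = (12, 11) again — its k=1 value — and the period has length 4.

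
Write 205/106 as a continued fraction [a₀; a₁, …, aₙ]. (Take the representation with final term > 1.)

205 = 1×106 + 99
106 = 1×99 + 7
99 = 14×7 + 1
7 = 7×1 + 0  (stop)
So 205/106 = [1; 1, 14, 7].

[1; 1, 14, 7]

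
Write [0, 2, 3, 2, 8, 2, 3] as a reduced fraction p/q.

Using pₖ = aₖpₖ₋₁ + pₖ₋₂ and qₖ = aₖqₖ₋₁ + qₖ₋₂:
  k=0: a=0, p=0, q=1
  k=1: a=2, p=1, q=2
  k=2: a=3, p=3, q=7
  k=3: a=2, p=7, q=16
  k=4: a=8, p=59, q=135
  k=5: a=2, p=125, q=286
  k=6: a=3, p=434, q=993

434/993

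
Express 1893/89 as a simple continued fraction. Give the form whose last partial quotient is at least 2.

1893 = 21·89 + 24
89 = 3·24 + 17
24 = 1·17 + 7
17 = 2·7 + 3
7 = 2·3 + 1
3 = 3·1 + 0  (stop)
So 1893/89 = [21; 3, 1, 2, 2, 3].

[21; 3, 1, 2, 2, 3]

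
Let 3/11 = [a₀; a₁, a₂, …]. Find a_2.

1

3 = 0·11 + 3   →  a_0 = 0
11 = 3·3 + 2   →  a_1 = 3
3 = 1·2 + 1   →  a_2 = 1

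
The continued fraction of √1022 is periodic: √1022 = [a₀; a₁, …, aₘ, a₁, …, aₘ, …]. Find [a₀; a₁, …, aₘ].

a₀ = ⌊√1022⌋ = 31.
With m₀=0, d₀=1 and mₖ₊₁ = dₖaₖ − mₖ, dₖ₊₁ = (n − mₖ₊₁²)/dₖ, aₖ₊₁ = ⌊(a₀+mₖ₊₁)/dₖ₊₁⌋:
  k=1: m=31, d=61, a=1
  k=2: m=30, d=2, a=30
  k=3: m=30, d=61, a=1
  k=4: m=31, d=1, a=62
d=1 and a=2a₀=62 at k=4, so the next step gives (m, d) = (31, 61) again — its k=1 value — and the period has length 4.

[31; 1, 30, 1, 62]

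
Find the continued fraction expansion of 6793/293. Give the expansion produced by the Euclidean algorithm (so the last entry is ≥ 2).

6793 = 23·293 + 54
293 = 5·54 + 23
54 = 2·23 + 8
23 = 2·8 + 7
8 = 1·7 + 1
7 = 7·1 + 0  (stop)
So 6793/293 = [23; 5, 2, 2, 1, 7].

[23; 5, 2, 2, 1, 7]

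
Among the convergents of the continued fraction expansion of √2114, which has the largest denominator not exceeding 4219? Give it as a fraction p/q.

√2114 = [45; 1, 44, 1, 90, …] (period length 4).
Convergents:
  p_0/q_0 = 45/1
  p_1/q_1 = 46/1
  p_2/q_2 = 2069/45
  p_3/q_3 = 2115/46
  p_4/q_4 = 192419/4185
  p_5/q_5 = 194534/4231
q_4 = 4185 ≤ 4219 < 4231 = q_5, so the answer is 192419/4185.

192419/4185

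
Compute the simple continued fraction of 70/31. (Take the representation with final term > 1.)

70 = 2×31 + 8
31 = 3×8 + 7
8 = 1×7 + 1
7 = 7×1 + 0  (stop)
So 70/31 = [2; 3, 1, 7].

[2; 3, 1, 7]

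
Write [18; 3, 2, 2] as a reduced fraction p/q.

311/17

Using pₖ = aₖpₖ₋₁ + pₖ₋₂ and qₖ = aₖqₖ₋₁ + qₖ₋₂:
  k=0: a=18, p=18, q=1
  k=1: a=3, p=55, q=3
  k=2: a=2, p=128, q=7
  k=3: a=2, p=311, q=17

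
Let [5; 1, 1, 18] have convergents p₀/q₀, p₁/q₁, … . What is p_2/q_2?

11/2

Using pₖ = aₖpₖ₋₁ + pₖ₋₂, qₖ = aₖqₖ₋₁ + qₖ₋₂ (with p₋₁=1, p₋₂=0, q₋₁=0, q₋₂=1):
  k=0: a=5, p=5, q=1
  k=1: a=1, p=6, q=1
  k=2: a=1, p=11, q=2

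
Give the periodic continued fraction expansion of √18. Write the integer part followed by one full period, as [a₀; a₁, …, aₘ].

a₀ = ⌊√18⌋ = 4.
With m₀=0, d₀=1 and mₖ₊₁ = dₖaₖ − mₖ, dₖ₊₁ = (n − mₖ₊₁²)/dₖ, aₖ₊₁ = ⌊(a₀+mₖ₊₁)/dₖ₊₁⌋:
  k=1: m=4, d=2, a=4
  k=2: m=4, d=1, a=8
d=1 and a=2a₀=8 at k=2, so the next step gives (m, d) = (4, 2) again — its k=1 value — and the period has length 2.

[4; 4, 8]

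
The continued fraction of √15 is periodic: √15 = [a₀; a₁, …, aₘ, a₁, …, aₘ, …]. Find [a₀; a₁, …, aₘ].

a₀ = ⌊√15⌋ = 3.
With m₀=0, d₀=1 and mₖ₊₁ = dₖaₖ − mₖ, dₖ₊₁ = (n − mₖ₊₁²)/dₖ, aₖ₊₁ = ⌊(a₀+mₖ₊₁)/dₖ₊₁⌋:
  k=1: m=3, d=6, a=1
  k=2: m=3, d=1, a=6
d=1 and a=2a₀=6 at k=2, so the next step gives (m, d) = (3, 6) again — its k=1 value — and the period has length 2.

[3; 1, 6]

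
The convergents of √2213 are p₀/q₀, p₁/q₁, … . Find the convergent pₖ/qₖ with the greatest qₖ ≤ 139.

2211/47

√2213 = [47; 23, 1, 1, 23, 94, …] (period length 5).
Convergents:
  p_0/q_0 = 47/1
  p_1/q_1 = 1082/23
  p_2/q_2 = 1129/24
  p_3/q_3 = 2211/47
  p_4/q_4 = 51982/1105
q_3 = 47 ≤ 139 < 1105 = q_4, so the answer is 2211/47.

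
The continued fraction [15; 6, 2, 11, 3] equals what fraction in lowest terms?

Fold from the inside: start with 3/1.
  11 + 1/3 = 34/3
  2 + 3/34 = 71/34
  6 + 34/71 = 460/71
  15 + 71/460 = 6971/460

6971/460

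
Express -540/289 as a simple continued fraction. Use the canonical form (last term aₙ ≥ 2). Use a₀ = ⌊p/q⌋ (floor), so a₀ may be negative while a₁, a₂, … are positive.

-540 = -2×289 + 38
289 = 7×38 + 23
38 = 1×23 + 15
23 = 1×15 + 8
15 = 1×8 + 7
8 = 1×7 + 1
7 = 7×1 + 0  (stop)
So -540/289 = [-2; 7, 1, 1, 1, 1, 7].

[-2; 7, 1, 1, 1, 1, 7]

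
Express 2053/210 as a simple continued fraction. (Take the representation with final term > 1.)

[9; 1, 3, 2, 7, 3]

2053 = 9×210 + 163
210 = 1×163 + 47
163 = 3×47 + 22
47 = 2×22 + 3
22 = 7×3 + 1
3 = 3×1 + 0  (stop)
So 2053/210 = [9; 1, 3, 2, 7, 3].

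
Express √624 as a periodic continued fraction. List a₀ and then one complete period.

a₀ = ⌊√624⌋ = 24.
With m₀=0, d₀=1 and mₖ₊₁ = dₖaₖ − mₖ, dₖ₊₁ = (n − mₖ₊₁²)/dₖ, aₖ₊₁ = ⌊(a₀+mₖ₊₁)/dₖ₊₁⌋:
  k=1: m=24, d=48, a=1
  k=2: m=24, d=1, a=48
d=1 and a=2a₀=48 at k=2, so the next step gives (m, d) = (24, 48) again — its k=1 value — and the period has length 2.

[24; 1, 48]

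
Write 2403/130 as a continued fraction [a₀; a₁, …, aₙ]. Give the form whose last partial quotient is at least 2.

2403 = 18×130 + 63
130 = 2×63 + 4
63 = 15×4 + 3
4 = 1×3 + 1
3 = 3×1 + 0  (stop)
So 2403/130 = [18; 2, 15, 1, 3].

[18; 2, 15, 1, 3]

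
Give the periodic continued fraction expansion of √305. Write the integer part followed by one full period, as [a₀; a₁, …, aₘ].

a₀ = ⌊√305⌋ = 17.

[17; 2, 6, 2, 34]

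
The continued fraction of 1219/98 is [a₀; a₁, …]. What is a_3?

1

1219 = 12·98 + 43   →  a_0 = 12
98 = 2·43 + 12   →  a_1 = 2
43 = 3·12 + 7   →  a_2 = 3
12 = 1·7 + 5   →  a_3 = 1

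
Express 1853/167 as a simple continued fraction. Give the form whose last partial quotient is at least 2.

1853 = 11*167 + 16
167 = 10*16 + 7
16 = 2*7 + 2
7 = 3*2 + 1
2 = 2*1 + 0  (stop)
So 1853/167 = [11; 10, 2, 3, 2].

[11; 10, 2, 3, 2]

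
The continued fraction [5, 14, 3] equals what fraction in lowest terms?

Fold from the inside: start with 3/1.
  14 + 1/3 = 43/3
  5 + 3/43 = 218/43

218/43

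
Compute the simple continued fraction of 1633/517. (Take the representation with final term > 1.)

1633 = 3×517 + 82
517 = 6×82 + 25
82 = 3×25 + 7
25 = 3×7 + 4
7 = 1×4 + 3
4 = 1×3 + 1
3 = 3×1 + 0  (stop)
So 1633/517 = [3; 6, 3, 3, 1, 1, 3].

[3; 6, 3, 3, 1, 1, 3]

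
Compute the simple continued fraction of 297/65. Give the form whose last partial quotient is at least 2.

297 = 4*65 + 37
65 = 1*37 + 28
37 = 1*28 + 9
28 = 3*9 + 1
9 = 9*1 + 0  (stop)
So 297/65 = [4; 1, 1, 3, 9].

[4; 1, 1, 3, 9]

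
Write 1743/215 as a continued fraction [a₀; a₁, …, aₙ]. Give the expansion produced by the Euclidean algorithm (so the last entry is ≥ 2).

1743 = 8*215 + 23
215 = 9*23 + 8
23 = 2*8 + 7
8 = 1*7 + 1
7 = 7*1 + 0  (stop)
So 1743/215 = [8; 9, 2, 1, 7].

[8; 9, 2, 1, 7]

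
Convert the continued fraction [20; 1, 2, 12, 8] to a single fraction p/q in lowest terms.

6182/299

Using pₖ = aₖpₖ₋₁ + pₖ₋₂ and qₖ = aₖqₖ₋₁ + qₖ₋₂:
  k=0: a=20, p=20, q=1
  k=1: a=1, p=21, q=1
  k=2: a=2, p=62, q=3
  k=3: a=12, p=765, q=37
  k=4: a=8, p=6182, q=299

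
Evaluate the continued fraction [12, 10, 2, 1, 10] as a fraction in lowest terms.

Using pₖ = aₖpₖ₋₁ + pₖ₋₂ and qₖ = aₖqₖ₋₁ + qₖ₋₂:
  k=0: a=12, p=12, q=1
  k=1: a=10, p=121, q=10
  k=2: a=2, p=254, q=21
  k=3: a=1, p=375, q=31
  k=4: a=10, p=4004, q=331

4004/331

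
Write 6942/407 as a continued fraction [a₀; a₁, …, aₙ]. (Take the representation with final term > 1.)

[17; 17, 1, 2, 3, 2]

6942 = 17×407 + 23
407 = 17×23 + 16
23 = 1×16 + 7
16 = 2×7 + 2
7 = 3×2 + 1
2 = 2×1 + 0  (stop)
So 6942/407 = [17; 17, 1, 2, 3, 2].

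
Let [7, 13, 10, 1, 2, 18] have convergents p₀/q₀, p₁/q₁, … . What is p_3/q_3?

1019/144

Using pₖ = aₖpₖ₋₁ + pₖ₋₂, qₖ = aₖqₖ₋₁ + qₖ₋₂ (with p₋₁=1, p₋₂=0, q₋₁=0, q₋₂=1):
  k=0: a=7, p=7, q=1
  k=1: a=13, p=92, q=13
  k=2: a=10, p=927, q=131
  k=3: a=1, p=1019, q=144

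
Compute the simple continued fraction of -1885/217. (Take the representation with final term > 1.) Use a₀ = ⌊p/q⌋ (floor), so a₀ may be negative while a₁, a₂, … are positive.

-1885 = -9×217 + 68
217 = 3×68 + 13
68 = 5×13 + 3
13 = 4×3 + 1
3 = 3×1 + 0  (stop)
So -1885/217 = [-9; 3, 5, 4, 3].

[-9; 3, 5, 4, 3]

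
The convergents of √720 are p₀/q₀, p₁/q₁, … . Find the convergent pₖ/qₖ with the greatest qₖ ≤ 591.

√720 = [26; 1, 4, 1, 52, …] (period length 4).
Convergents:
  p_0/q_0 = 26/1
  p_1/q_1 = 27/1
  p_2/q_2 = 134/5
  p_3/q_3 = 161/6
  p_4/q_4 = 8506/317
  p_5/q_5 = 8667/323
  p_6/q_6 = 43174/1609
q_5 = 323 ≤ 591 < 1609 = q_6, so the answer is 8667/323.

8667/323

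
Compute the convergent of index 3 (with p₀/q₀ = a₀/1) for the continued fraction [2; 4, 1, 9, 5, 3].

Using pₖ = aₖpₖ₋₁ + pₖ₋₂, qₖ = aₖqₖ₋₁ + qₖ₋₂ (with p₋₁=1, p₋₂=0, q₋₁=0, q₋₂=1):
  k=0: a=2, p=2, q=1
  k=1: a=4, p=9, q=4
  k=2: a=1, p=11, q=5
  k=3: a=9, p=108, q=49

108/49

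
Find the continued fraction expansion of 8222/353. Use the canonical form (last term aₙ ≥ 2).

8222 = 23*353 + 103
353 = 3*103 + 44
103 = 2*44 + 15
44 = 2*15 + 14
15 = 1*14 + 1
14 = 14*1 + 0  (stop)
So 8222/353 = [23; 3, 2, 2, 1, 14].

[23; 3, 2, 2, 1, 14]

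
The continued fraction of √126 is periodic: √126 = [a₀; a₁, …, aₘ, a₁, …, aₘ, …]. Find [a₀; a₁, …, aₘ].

[11; 4, 2, 4, 22]

a₀ = ⌊√126⌋ = 11.
With m₀=0, d₀=1 and mₖ₊₁ = dₖaₖ − mₖ, dₖ₊₁ = (n − mₖ₊₁²)/dₖ, aₖ₊₁ = ⌊(a₀+mₖ₊₁)/dₖ₊₁⌋:
  k=1: m=11, d=5, a=4
  k=2: m=9, d=9, a=2
  k=3: m=9, d=5, a=4
  k=4: m=11, d=1, a=22
d=1 and a=2a₀=22 at k=4, so the next step gives (m, d) = (11, 5) again — its k=1 value — and the period has length 4.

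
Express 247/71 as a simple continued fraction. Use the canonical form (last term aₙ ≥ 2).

[3; 2, 11, 3]

247 = 3·71 + 34
71 = 2·34 + 3
34 = 11·3 + 1
3 = 3·1 + 0  (stop)
So 247/71 = [3; 2, 11, 3].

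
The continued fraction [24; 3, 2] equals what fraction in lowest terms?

Using pₖ = aₖpₖ₋₁ + pₖ₋₂ and qₖ = aₖqₖ₋₁ + qₖ₋₂:
  k=0: a=24, p=24, q=1
  k=1: a=3, p=73, q=3
  k=2: a=2, p=170, q=7

170/7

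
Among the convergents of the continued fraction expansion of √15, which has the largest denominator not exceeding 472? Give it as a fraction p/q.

√15 = [3; 1, 6, …] (period length 2).
Convergents:
  p_0/q_0 = 3/1
  p_1/q_1 = 4/1
  p_2/q_2 = 27/7
  p_3/q_3 = 31/8
  p_4/q_4 = 213/55
  p_5/q_5 = 244/63
  p_6/q_6 = 1677/433
  p_7/q_7 = 1921/496
q_6 = 433 ≤ 472 < 496 = q_7, so the answer is 1677/433.

1677/433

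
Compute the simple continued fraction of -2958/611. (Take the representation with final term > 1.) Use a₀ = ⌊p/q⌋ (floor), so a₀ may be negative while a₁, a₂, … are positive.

-2958 = -5×611 + 97
611 = 6×97 + 29
97 = 3×29 + 10
29 = 2×10 + 9
10 = 1×9 + 1
9 = 9×1 + 0  (stop)
So -2958/611 = [-5; 6, 3, 2, 1, 9].

[-5; 6, 3, 2, 1, 9]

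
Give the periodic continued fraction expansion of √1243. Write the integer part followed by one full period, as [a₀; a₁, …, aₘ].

a₀ = ⌊√1243⌋ = 35.

[35; 3, 1, 9, 3, 9, 1, 3, 70]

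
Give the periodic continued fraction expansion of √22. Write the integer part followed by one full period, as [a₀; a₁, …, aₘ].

[4; 1, 2, 4, 2, 1, 8]

a₀ = ⌊√22⌋ = 4.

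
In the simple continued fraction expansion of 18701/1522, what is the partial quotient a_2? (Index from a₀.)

2

18701 = 12·1522 + 437   →  a_0 = 12
1522 = 3·437 + 211   →  a_1 = 3
437 = 2·211 + 15   →  a_2 = 2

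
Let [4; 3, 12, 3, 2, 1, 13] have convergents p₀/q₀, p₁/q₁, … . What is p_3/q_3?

493/114

Using pₖ = aₖpₖ₋₁ + pₖ₋₂, qₖ = aₖqₖ₋₁ + qₖ₋₂ (with p₋₁=1, p₋₂=0, q₋₁=0, q₋₂=1):
  k=0: a=4, p=4, q=1
  k=1: a=3, p=13, q=3
  k=2: a=12, p=160, q=37
  k=3: a=3, p=493, q=114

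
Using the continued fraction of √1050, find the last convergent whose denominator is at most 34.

√1050 = [32; 2, 2, 10, 2, 2, 64, …] (period length 6).
Convergents:
  p_0/q_0 = 32/1
  p_1/q_1 = 65/2
  p_2/q_2 = 162/5
  p_3/q_3 = 1685/52
q_2 = 5 ≤ 34 < 52 = q_3, so the answer is 162/5.

162/5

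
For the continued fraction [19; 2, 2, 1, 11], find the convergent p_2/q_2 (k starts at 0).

Using pₖ = aₖpₖ₋₁ + pₖ₋₂, qₖ = aₖqₖ₋₁ + qₖ₋₂ (with p₋₁=1, p₋₂=0, q₋₁=0, q₋₂=1):
  k=0: a=19, p=19, q=1
  k=1: a=2, p=39, q=2
  k=2: a=2, p=97, q=5

97/5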